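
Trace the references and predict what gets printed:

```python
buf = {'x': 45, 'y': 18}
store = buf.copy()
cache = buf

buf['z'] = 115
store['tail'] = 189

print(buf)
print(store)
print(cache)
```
{'x': 45, 'y': 18, 'z': 115}
{'x': 45, 'y': 18, 'tail': 189}
{'x': 45, 'y': 18, 'z': 115}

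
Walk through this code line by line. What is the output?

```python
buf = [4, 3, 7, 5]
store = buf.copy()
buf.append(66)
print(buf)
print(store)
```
[4, 3, 7, 5, 66]
[4, 3, 7, 5]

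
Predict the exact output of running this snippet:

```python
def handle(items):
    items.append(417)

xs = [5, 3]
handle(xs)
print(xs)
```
[5, 3, 417]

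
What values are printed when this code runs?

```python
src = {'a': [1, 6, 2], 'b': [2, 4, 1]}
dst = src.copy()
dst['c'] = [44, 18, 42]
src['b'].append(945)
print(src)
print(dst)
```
{'a': [1, 6, 2], 'b': [2, 4, 1, 945]}
{'a': [1, 6, 2], 'b': [2, 4, 1, 945], 'c': [44, 18, 42]}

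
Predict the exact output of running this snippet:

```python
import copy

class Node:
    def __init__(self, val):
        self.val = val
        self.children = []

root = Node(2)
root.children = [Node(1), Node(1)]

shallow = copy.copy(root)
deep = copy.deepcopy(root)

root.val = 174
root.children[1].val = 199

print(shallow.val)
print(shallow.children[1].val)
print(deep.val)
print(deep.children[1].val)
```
2
199
2
1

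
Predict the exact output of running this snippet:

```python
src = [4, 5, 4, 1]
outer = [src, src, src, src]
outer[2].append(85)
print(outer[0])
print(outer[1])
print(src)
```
[4, 5, 4, 1, 85]
[4, 5, 4, 1, 85]
[4, 5, 4, 1, 85]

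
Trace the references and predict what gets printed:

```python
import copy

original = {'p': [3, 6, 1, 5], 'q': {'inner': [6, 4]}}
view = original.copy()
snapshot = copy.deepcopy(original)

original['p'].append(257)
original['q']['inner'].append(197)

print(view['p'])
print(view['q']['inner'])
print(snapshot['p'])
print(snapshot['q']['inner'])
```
[3, 6, 1, 5, 257]
[6, 4, 197]
[3, 6, 1, 5]
[6, 4]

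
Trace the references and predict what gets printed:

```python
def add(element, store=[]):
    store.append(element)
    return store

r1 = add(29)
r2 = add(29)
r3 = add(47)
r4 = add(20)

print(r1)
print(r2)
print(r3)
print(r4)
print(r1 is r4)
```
[29, 29, 47, 20]
[29, 29, 47, 20]
[29, 29, 47, 20]
[29, 29, 47, 20]
True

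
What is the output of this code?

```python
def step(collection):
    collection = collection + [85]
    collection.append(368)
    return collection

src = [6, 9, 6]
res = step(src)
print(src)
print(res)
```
[6, 9, 6]
[6, 9, 6, 85, 368]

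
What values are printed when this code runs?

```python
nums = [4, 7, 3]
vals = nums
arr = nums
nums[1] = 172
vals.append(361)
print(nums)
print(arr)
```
[4, 172, 3, 361]
[4, 172, 3, 361]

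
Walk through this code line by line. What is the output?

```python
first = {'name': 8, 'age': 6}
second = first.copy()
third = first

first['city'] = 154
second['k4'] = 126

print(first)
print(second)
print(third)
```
{'name': 8, 'age': 6, 'city': 154}
{'name': 8, 'age': 6, 'k4': 126}
{'name': 8, 'age': 6, 'city': 154}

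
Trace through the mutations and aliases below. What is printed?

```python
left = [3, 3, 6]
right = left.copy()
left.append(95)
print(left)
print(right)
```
[3, 3, 6, 95]
[3, 3, 6]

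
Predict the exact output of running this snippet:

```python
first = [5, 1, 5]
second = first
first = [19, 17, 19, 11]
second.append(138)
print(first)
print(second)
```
[19, 17, 19, 11]
[5, 1, 5, 138]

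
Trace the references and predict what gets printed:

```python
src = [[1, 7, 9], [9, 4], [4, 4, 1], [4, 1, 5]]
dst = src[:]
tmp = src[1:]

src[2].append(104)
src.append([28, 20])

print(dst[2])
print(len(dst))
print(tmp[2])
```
[4, 4, 1, 104]
4
[4, 1, 5]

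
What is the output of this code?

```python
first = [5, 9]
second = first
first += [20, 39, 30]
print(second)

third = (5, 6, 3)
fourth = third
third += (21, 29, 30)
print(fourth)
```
[5, 9, 20, 39, 30]
(5, 6, 3)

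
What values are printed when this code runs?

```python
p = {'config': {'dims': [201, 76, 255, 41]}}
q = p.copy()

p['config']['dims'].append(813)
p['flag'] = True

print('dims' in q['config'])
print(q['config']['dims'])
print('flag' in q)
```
True
[201, 76, 255, 41, 813]
False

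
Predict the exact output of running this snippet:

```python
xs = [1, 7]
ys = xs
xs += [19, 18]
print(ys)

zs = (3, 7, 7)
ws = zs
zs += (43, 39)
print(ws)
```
[1, 7, 19, 18]
(3, 7, 7)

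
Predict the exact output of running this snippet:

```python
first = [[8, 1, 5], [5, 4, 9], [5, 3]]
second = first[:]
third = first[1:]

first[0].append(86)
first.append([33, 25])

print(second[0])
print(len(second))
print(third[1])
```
[8, 1, 5, 86]
3
[5, 3]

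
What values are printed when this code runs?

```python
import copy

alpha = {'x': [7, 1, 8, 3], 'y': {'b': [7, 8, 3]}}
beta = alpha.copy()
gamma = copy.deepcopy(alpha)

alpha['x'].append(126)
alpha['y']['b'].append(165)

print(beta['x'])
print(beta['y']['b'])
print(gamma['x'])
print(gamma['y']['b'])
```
[7, 1, 8, 3, 126]
[7, 8, 3, 165]
[7, 1, 8, 3]
[7, 8, 3]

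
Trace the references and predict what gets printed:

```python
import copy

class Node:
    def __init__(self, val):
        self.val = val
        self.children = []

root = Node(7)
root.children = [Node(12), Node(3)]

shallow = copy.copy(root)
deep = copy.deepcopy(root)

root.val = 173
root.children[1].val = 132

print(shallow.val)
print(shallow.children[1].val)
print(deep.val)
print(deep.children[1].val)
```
7
132
7
3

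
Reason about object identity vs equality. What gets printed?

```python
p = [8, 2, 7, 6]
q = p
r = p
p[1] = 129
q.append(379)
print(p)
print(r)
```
[8, 129, 7, 6, 379]
[8, 129, 7, 6, 379]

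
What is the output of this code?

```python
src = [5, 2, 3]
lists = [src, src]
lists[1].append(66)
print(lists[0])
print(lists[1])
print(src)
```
[5, 2, 3, 66]
[5, 2, 3, 66]
[5, 2, 3, 66]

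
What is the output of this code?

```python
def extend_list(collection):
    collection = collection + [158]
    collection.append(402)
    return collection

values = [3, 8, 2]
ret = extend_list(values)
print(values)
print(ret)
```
[3, 8, 2]
[3, 8, 2, 158, 402]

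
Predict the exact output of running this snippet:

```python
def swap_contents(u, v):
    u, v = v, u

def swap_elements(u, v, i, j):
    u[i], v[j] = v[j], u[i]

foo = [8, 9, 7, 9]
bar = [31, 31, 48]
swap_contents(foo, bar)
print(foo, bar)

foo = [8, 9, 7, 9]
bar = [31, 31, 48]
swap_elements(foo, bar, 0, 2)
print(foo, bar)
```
[8, 9, 7, 9] [31, 31, 48]
[48, 9, 7, 9] [31, 31, 8]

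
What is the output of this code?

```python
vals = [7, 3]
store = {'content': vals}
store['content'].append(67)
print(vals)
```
[7, 3, 67]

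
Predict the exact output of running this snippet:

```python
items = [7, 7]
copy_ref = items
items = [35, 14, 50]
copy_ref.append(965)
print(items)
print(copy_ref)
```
[35, 14, 50]
[7, 7, 965]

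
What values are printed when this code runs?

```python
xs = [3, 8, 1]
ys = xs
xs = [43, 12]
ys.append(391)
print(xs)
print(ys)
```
[43, 12]
[3, 8, 1, 391]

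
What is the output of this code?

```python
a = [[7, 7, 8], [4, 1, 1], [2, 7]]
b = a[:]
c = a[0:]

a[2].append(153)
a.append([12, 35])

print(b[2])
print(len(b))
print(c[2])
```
[2, 7, 153]
3
[2, 7, 153]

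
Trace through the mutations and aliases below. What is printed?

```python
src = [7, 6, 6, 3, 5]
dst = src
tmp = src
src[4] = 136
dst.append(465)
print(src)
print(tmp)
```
[7, 6, 6, 3, 136, 465]
[7, 6, 6, 3, 136, 465]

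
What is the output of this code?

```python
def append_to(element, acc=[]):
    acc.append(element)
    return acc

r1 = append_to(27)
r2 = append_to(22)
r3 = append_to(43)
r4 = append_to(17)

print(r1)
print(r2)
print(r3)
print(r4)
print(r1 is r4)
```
[27, 22, 43, 17]
[27, 22, 43, 17]
[27, 22, 43, 17]
[27, 22, 43, 17]
True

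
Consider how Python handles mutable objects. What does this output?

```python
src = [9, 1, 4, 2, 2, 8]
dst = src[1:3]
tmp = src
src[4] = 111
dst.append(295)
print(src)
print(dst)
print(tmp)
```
[9, 1, 4, 2, 111, 8]
[1, 4, 295]
[9, 1, 4, 2, 111, 8]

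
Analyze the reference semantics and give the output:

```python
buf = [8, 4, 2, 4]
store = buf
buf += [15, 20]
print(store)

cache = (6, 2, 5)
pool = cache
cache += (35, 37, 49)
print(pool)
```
[8, 4, 2, 4, 15, 20]
(6, 2, 5)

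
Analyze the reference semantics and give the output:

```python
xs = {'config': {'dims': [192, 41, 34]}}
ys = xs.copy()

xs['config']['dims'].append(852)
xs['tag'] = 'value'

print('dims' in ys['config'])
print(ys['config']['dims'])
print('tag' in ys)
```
True
[192, 41, 34, 852]
False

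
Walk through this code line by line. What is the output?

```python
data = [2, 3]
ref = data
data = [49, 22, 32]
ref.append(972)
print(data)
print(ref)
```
[49, 22, 32]
[2, 3, 972]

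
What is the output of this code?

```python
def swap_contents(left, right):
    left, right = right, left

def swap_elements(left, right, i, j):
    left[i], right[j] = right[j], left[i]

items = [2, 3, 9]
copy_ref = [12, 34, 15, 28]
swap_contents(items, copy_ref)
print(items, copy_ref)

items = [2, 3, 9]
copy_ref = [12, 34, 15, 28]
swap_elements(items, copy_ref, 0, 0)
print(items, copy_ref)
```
[2, 3, 9] [12, 34, 15, 28]
[12, 3, 9] [2, 34, 15, 28]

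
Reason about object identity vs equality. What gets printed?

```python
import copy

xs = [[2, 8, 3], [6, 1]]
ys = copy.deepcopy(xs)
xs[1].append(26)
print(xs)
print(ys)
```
[[2, 8, 3], [6, 1, 26]]
[[2, 8, 3], [6, 1]]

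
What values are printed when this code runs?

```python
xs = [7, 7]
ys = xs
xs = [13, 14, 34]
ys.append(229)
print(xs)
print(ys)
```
[13, 14, 34]
[7, 7, 229]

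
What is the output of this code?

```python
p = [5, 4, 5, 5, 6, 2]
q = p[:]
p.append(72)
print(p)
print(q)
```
[5, 4, 5, 5, 6, 2, 72]
[5, 4, 5, 5, 6, 2]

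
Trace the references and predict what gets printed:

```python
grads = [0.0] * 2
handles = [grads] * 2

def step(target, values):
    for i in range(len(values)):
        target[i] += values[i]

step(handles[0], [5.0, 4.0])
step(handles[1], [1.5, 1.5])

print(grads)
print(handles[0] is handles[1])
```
[6.5, 5.5]
True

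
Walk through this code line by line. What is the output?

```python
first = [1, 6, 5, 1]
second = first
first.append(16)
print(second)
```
[1, 6, 5, 1, 16]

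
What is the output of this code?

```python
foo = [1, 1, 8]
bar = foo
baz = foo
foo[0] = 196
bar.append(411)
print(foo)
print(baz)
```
[196, 1, 8, 411]
[196, 1, 8, 411]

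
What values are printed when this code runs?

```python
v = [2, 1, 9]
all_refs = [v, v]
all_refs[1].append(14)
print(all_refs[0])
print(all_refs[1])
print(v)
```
[2, 1, 9, 14]
[2, 1, 9, 14]
[2, 1, 9, 14]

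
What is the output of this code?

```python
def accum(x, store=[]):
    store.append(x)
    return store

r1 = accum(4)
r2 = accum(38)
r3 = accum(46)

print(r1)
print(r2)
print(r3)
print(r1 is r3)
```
[4, 38, 46]
[4, 38, 46]
[4, 38, 46]
True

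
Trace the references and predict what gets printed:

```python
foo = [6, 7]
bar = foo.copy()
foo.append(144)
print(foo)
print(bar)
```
[6, 7, 144]
[6, 7]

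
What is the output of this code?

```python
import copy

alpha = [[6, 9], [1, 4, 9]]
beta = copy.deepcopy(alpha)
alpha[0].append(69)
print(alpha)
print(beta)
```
[[6, 9, 69], [1, 4, 9]]
[[6, 9], [1, 4, 9]]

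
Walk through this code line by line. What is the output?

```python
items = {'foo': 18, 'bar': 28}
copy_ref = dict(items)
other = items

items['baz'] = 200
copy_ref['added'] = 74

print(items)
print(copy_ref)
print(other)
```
{'foo': 18, 'bar': 28, 'baz': 200}
{'foo': 18, 'bar': 28, 'added': 74}
{'foo': 18, 'bar': 28, 'baz': 200}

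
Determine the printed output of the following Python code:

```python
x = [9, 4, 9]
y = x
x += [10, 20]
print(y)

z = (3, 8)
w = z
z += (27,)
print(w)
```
[9, 4, 9, 10, 20]
(3, 8)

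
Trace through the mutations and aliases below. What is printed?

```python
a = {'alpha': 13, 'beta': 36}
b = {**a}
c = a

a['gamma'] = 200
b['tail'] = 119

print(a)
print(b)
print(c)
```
{'alpha': 13, 'beta': 36, 'gamma': 200}
{'alpha': 13, 'beta': 36, 'tail': 119}
{'alpha': 13, 'beta': 36, 'gamma': 200}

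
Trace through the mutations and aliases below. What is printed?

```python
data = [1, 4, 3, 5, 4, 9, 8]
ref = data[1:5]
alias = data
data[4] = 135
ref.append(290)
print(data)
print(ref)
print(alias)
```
[1, 4, 3, 5, 135, 9, 8]
[4, 3, 5, 4, 290]
[1, 4, 3, 5, 135, 9, 8]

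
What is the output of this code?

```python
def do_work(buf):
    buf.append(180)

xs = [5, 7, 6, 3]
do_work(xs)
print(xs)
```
[5, 7, 6, 3, 180]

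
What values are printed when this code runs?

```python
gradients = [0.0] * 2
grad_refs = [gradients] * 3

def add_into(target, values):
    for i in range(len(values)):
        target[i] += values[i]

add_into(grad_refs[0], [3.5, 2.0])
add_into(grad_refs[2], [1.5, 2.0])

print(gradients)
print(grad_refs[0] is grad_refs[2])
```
[5.0, 4.0]
True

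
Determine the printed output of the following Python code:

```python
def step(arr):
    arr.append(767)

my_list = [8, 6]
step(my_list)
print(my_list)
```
[8, 6, 767]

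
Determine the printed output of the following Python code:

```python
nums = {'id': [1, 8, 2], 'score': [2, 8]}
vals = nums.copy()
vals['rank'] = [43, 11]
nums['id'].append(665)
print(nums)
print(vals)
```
{'id': [1, 8, 2, 665], 'score': [2, 8]}
{'id': [1, 8, 2, 665], 'score': [2, 8], 'rank': [43, 11]}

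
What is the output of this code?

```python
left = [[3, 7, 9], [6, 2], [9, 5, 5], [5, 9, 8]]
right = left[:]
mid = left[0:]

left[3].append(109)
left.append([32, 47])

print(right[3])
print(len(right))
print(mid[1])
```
[5, 9, 8, 109]
4
[6, 2]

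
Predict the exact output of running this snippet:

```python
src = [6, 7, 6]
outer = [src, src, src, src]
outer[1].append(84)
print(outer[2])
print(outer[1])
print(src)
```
[6, 7, 6, 84]
[6, 7, 6, 84]
[6, 7, 6, 84]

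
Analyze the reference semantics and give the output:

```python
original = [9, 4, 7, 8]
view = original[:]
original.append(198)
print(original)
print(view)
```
[9, 4, 7, 8, 198]
[9, 4, 7, 8]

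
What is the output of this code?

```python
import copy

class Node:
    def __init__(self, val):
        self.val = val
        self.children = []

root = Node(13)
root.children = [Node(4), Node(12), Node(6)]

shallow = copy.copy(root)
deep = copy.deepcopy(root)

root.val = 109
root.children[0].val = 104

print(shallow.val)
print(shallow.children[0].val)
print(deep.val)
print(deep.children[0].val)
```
13
104
13
4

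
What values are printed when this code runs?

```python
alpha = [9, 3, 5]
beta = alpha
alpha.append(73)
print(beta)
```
[9, 3, 5, 73]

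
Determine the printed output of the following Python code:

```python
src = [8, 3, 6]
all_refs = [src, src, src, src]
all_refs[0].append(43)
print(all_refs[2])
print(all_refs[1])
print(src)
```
[8, 3, 6, 43]
[8, 3, 6, 43]
[8, 3, 6, 43]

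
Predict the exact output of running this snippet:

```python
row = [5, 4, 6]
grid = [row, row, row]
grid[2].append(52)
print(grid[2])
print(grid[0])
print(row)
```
[5, 4, 6, 52]
[5, 4, 6, 52]
[5, 4, 6, 52]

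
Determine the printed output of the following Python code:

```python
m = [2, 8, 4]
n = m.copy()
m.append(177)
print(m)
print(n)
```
[2, 8, 4, 177]
[2, 8, 4]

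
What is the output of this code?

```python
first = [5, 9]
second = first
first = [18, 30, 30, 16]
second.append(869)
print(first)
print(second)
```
[18, 30, 30, 16]
[5, 9, 869]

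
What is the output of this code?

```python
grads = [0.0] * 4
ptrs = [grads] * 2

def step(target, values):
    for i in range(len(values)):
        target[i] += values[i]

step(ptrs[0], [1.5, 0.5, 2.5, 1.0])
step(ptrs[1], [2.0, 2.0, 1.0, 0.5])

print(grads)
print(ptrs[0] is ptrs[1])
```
[3.5, 2.5, 3.5, 1.5]
True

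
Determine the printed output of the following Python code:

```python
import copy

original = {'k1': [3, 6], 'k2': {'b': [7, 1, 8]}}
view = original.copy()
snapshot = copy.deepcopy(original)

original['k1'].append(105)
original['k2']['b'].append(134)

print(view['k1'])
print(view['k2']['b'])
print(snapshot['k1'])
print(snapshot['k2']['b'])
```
[3, 6, 105]
[7, 1, 8, 134]
[3, 6]
[7, 1, 8]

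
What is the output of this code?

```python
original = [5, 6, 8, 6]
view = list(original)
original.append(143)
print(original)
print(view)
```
[5, 6, 8, 6, 143]
[5, 6, 8, 6]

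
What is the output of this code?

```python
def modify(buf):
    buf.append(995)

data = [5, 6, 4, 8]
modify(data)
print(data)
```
[5, 6, 4, 8, 995]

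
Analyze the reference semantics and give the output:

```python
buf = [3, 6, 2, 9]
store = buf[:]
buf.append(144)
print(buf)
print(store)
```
[3, 6, 2, 9, 144]
[3, 6, 2, 9]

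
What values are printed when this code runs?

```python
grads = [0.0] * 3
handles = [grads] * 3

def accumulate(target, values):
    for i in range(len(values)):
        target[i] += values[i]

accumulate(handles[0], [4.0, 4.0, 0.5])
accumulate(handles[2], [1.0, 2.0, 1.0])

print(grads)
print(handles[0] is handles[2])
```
[5.0, 6.0, 1.5]
True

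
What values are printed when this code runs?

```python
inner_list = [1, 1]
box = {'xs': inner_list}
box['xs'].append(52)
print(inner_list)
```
[1, 1, 52]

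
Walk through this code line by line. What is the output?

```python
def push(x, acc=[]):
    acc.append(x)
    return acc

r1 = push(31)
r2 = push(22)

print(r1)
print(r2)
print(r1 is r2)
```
[31, 22]
[31, 22]
True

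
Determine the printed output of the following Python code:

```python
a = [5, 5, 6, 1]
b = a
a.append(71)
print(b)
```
[5, 5, 6, 1, 71]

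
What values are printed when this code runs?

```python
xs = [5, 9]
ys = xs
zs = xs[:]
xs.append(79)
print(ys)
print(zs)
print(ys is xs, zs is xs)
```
[5, 9, 79]
[5, 9]
True False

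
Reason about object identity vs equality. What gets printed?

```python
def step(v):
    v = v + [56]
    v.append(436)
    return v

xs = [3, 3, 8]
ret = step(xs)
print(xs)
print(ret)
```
[3, 3, 8]
[3, 3, 8, 56, 436]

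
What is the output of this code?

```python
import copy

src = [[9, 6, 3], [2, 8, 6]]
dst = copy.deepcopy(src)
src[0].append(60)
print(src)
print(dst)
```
[[9, 6, 3, 60], [2, 8, 6]]
[[9, 6, 3], [2, 8, 6]]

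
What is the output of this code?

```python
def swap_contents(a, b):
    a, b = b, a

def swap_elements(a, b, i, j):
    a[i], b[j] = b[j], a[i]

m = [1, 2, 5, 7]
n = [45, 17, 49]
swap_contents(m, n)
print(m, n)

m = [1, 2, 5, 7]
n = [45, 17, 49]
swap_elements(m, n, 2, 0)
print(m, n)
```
[1, 2, 5, 7] [45, 17, 49]
[1, 2, 45, 7] [5, 17, 49]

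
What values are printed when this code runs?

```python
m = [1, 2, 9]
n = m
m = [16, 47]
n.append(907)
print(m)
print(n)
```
[16, 47]
[1, 2, 9, 907]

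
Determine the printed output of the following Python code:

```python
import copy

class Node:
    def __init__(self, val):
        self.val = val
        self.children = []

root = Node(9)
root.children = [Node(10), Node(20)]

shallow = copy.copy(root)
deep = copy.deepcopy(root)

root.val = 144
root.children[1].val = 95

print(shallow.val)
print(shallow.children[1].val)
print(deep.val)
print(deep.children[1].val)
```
9
95
9
20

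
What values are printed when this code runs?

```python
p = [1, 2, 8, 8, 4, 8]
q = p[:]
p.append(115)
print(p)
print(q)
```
[1, 2, 8, 8, 4, 8, 115]
[1, 2, 8, 8, 4, 8]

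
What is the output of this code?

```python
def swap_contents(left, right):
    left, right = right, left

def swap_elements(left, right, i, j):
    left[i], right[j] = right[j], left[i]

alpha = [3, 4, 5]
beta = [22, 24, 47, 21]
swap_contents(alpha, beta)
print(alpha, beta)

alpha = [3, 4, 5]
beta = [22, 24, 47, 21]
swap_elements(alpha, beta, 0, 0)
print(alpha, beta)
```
[3, 4, 5] [22, 24, 47, 21]
[22, 4, 5] [3, 24, 47, 21]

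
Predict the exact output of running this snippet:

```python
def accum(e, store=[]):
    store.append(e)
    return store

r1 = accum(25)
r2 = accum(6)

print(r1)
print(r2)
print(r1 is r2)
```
[25, 6]
[25, 6]
True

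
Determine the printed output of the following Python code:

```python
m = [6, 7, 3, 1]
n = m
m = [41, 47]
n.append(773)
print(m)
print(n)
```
[41, 47]
[6, 7, 3, 1, 773]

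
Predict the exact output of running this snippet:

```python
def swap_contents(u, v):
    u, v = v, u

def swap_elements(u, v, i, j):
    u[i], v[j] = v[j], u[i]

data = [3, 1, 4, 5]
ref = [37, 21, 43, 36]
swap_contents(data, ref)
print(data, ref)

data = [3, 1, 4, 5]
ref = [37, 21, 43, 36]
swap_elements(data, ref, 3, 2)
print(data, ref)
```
[3, 1, 4, 5] [37, 21, 43, 36]
[3, 1, 4, 43] [37, 21, 5, 36]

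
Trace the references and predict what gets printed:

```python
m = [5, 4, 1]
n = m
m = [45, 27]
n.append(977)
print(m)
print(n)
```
[45, 27]
[5, 4, 1, 977]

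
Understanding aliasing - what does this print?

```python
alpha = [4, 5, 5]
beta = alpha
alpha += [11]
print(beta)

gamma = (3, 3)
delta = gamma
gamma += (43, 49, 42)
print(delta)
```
[4, 5, 5, 11]
(3, 3)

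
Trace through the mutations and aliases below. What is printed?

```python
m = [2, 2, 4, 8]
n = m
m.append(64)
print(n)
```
[2, 2, 4, 8, 64]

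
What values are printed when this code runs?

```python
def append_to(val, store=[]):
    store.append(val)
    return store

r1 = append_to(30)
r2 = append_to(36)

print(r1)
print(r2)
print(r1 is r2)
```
[30, 36]
[30, 36]
True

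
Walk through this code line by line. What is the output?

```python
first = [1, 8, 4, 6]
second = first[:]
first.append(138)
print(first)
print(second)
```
[1, 8, 4, 6, 138]
[1, 8, 4, 6]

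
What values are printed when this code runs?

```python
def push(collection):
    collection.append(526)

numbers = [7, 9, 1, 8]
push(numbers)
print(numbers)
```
[7, 9, 1, 8, 526]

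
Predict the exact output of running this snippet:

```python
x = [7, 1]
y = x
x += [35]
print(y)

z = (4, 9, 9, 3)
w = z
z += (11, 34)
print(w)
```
[7, 1, 35]
(4, 9, 9, 3)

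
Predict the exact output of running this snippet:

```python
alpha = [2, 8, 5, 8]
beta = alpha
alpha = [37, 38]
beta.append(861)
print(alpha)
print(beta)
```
[37, 38]
[2, 8, 5, 8, 861]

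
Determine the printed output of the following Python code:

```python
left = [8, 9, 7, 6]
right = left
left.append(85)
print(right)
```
[8, 9, 7, 6, 85]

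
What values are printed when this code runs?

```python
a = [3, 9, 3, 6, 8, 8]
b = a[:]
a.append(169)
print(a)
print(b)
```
[3, 9, 3, 6, 8, 8, 169]
[3, 9, 3, 6, 8, 8]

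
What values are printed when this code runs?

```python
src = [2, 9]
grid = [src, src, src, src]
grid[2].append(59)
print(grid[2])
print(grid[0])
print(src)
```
[2, 9, 59]
[2, 9, 59]
[2, 9, 59]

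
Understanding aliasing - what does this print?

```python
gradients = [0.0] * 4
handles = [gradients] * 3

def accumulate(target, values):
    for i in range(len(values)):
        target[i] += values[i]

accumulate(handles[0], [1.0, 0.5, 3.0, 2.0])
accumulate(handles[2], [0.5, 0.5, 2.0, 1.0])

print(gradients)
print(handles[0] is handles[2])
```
[1.5, 1.0, 5.0, 3.0]
True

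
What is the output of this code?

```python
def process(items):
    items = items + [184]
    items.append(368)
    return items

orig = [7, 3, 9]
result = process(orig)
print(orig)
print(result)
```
[7, 3, 9]
[7, 3, 9, 184, 368]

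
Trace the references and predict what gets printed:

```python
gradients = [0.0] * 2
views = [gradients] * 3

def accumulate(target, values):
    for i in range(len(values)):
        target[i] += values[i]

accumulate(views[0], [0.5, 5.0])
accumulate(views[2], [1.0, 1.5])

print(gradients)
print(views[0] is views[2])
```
[1.5, 6.5]
True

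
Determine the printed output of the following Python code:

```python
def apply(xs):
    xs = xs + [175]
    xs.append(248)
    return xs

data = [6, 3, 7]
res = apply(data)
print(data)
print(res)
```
[6, 3, 7]
[6, 3, 7, 175, 248]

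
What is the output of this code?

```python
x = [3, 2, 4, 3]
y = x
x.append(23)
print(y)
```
[3, 2, 4, 3, 23]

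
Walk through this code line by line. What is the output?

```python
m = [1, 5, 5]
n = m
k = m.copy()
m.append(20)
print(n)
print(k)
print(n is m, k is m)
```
[1, 5, 5, 20]
[1, 5, 5]
True False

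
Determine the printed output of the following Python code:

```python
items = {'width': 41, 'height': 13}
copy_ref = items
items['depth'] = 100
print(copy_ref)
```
{'width': 41, 'height': 13, 'depth': 100}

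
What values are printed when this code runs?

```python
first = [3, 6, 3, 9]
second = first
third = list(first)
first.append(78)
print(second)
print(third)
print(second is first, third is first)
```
[3, 6, 3, 9, 78]
[3, 6, 3, 9]
True False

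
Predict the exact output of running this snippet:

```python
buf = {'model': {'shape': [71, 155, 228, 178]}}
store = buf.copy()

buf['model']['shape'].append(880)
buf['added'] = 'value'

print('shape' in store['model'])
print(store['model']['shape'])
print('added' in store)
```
True
[71, 155, 228, 178, 880]
False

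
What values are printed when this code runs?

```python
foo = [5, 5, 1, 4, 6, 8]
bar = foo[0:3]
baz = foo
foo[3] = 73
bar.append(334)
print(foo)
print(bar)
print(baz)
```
[5, 5, 1, 73, 6, 8]
[5, 5, 1, 334]
[5, 5, 1, 73, 6, 8]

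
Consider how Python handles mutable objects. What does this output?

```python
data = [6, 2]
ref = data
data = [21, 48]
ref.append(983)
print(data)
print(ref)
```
[21, 48]
[6, 2, 983]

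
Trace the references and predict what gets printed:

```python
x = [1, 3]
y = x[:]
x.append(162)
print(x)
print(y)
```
[1, 3, 162]
[1, 3]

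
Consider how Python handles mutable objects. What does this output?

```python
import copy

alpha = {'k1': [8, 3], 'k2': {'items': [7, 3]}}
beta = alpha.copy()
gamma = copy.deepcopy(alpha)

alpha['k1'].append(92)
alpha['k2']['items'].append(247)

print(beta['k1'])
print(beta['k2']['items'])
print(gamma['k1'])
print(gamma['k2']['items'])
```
[8, 3, 92]
[7, 3, 247]
[8, 3]
[7, 3]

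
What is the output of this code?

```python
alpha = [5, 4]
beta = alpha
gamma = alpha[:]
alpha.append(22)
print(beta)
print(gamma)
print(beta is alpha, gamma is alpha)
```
[5, 4, 22]
[5, 4]
True False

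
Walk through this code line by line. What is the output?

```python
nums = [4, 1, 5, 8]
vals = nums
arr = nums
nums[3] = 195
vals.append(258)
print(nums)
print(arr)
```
[4, 1, 5, 195, 258]
[4, 1, 5, 195, 258]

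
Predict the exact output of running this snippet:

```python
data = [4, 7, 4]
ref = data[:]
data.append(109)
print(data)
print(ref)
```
[4, 7, 4, 109]
[4, 7, 4]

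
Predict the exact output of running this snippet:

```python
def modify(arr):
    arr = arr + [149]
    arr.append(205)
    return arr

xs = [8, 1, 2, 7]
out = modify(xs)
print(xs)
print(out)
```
[8, 1, 2, 7]
[8, 1, 2, 7, 149, 205]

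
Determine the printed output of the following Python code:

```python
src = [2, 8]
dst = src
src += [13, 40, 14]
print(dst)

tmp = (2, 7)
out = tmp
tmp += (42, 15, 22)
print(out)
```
[2, 8, 13, 40, 14]
(2, 7)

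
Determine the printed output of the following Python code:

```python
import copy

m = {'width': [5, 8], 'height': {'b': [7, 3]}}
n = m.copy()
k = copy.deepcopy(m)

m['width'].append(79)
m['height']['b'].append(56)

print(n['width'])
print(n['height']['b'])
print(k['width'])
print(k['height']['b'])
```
[5, 8, 79]
[7, 3, 56]
[5, 8]
[7, 3]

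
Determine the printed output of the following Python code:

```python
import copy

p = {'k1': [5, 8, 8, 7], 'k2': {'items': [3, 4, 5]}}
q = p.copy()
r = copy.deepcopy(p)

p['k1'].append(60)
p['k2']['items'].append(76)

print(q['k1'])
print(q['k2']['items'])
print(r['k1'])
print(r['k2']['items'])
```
[5, 8, 8, 7, 60]
[3, 4, 5, 76]
[5, 8, 8, 7]
[3, 4, 5]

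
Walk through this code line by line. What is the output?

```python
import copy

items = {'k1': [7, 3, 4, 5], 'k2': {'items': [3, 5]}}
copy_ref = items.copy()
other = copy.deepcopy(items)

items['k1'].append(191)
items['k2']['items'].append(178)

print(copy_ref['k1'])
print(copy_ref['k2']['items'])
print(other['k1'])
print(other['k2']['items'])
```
[7, 3, 4, 5, 191]
[3, 5, 178]
[7, 3, 4, 5]
[3, 5]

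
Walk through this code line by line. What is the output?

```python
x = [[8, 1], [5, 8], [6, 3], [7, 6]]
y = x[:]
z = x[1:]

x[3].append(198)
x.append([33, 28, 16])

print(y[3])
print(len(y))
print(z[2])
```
[7, 6, 198]
4
[7, 6, 198]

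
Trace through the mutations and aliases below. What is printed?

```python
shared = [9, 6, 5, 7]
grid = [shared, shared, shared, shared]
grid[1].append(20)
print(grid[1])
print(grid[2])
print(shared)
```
[9, 6, 5, 7, 20]
[9, 6, 5, 7, 20]
[9, 6, 5, 7, 20]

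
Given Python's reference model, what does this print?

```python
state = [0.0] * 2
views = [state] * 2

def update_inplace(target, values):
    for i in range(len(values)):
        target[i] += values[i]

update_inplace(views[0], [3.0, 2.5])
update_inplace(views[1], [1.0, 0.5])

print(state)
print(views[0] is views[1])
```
[4.0, 3.0]
True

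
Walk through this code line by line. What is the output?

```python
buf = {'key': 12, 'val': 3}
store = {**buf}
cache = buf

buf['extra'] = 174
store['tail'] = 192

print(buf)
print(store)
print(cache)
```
{'key': 12, 'val': 3, 'extra': 174}
{'key': 12, 'val': 3, 'tail': 192}
{'key': 12, 'val': 3, 'extra': 174}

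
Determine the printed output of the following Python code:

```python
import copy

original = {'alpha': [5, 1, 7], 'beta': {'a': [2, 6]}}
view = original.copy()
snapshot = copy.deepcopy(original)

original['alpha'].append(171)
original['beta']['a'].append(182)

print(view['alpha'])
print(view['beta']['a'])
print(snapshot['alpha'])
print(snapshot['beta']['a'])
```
[5, 1, 7, 171]
[2, 6, 182]
[5, 1, 7]
[2, 6]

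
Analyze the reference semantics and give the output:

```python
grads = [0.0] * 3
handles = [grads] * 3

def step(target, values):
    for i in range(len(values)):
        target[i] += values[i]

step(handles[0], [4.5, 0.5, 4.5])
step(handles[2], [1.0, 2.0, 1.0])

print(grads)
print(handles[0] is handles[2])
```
[5.5, 2.5, 5.5]
True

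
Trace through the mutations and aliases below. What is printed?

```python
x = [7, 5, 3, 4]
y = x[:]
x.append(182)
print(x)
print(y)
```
[7, 5, 3, 4, 182]
[7, 5, 3, 4]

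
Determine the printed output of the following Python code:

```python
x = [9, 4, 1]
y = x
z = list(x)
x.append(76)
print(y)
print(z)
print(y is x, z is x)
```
[9, 4, 1, 76]
[9, 4, 1]
True False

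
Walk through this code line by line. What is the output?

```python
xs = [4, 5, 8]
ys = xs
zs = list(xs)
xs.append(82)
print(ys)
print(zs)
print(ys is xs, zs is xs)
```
[4, 5, 8, 82]
[4, 5, 8]
True False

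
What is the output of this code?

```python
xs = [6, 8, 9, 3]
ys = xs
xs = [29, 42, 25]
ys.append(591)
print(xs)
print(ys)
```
[29, 42, 25]
[6, 8, 9, 3, 591]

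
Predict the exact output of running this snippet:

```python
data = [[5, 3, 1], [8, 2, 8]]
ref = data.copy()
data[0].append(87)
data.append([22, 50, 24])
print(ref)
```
[[5, 3, 1, 87], [8, 2, 8]]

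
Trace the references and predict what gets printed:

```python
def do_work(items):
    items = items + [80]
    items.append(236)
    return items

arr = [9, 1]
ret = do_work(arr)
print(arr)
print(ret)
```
[9, 1]
[9, 1, 80, 236]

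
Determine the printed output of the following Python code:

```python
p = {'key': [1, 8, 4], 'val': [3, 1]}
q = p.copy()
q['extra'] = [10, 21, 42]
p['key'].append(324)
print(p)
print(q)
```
{'key': [1, 8, 4, 324], 'val': [3, 1]}
{'key': [1, 8, 4, 324], 'val': [3, 1], 'extra': [10, 21, 42]}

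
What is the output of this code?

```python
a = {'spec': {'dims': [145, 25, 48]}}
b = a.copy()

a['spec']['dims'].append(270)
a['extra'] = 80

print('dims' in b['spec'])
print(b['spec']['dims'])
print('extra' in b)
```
True
[145, 25, 48, 270]
False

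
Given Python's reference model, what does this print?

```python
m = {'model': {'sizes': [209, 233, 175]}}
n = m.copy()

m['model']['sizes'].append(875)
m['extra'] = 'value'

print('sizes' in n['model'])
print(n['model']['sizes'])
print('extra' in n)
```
True
[209, 233, 175, 875]
False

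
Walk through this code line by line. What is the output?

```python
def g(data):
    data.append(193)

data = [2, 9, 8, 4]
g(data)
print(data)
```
[2, 9, 8, 4, 193]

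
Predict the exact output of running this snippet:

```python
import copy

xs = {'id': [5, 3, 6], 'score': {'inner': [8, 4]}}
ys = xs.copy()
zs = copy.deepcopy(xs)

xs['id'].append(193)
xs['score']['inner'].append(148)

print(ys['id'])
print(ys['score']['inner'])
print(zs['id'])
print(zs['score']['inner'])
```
[5, 3, 6, 193]
[8, 4, 148]
[5, 3, 6]
[8, 4]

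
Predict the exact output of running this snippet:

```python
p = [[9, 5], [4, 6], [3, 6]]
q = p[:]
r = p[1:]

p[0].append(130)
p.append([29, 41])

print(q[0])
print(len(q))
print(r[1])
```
[9, 5, 130]
3
[3, 6]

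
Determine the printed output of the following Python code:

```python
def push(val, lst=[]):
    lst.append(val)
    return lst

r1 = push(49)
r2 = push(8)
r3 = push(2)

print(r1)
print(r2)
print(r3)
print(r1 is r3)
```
[49, 8, 2]
[49, 8, 2]
[49, 8, 2]
True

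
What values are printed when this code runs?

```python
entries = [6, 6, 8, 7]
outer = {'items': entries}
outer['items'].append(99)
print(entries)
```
[6, 6, 8, 7, 99]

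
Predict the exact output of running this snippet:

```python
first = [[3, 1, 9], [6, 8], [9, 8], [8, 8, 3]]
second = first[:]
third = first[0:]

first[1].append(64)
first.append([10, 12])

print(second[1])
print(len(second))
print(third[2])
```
[6, 8, 64]
4
[9, 8]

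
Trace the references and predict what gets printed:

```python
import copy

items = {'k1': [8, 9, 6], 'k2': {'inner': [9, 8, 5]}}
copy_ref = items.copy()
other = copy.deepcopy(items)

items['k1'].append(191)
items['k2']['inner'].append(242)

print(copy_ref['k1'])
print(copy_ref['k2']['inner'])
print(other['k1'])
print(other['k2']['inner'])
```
[8, 9, 6, 191]
[9, 8, 5, 242]
[8, 9, 6]
[9, 8, 5]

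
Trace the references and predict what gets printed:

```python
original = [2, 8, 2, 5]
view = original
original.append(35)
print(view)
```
[2, 8, 2, 5, 35]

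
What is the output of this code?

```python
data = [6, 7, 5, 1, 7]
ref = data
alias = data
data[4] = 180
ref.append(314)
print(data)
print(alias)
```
[6, 7, 5, 1, 180, 314]
[6, 7, 5, 1, 180, 314]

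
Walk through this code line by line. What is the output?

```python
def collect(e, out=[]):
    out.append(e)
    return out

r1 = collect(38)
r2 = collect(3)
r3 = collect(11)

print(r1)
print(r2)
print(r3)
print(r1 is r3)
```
[38, 3, 11]
[38, 3, 11]
[38, 3, 11]
True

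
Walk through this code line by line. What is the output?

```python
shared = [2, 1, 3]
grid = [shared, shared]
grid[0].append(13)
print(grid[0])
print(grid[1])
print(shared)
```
[2, 1, 3, 13]
[2, 1, 3, 13]
[2, 1, 3, 13]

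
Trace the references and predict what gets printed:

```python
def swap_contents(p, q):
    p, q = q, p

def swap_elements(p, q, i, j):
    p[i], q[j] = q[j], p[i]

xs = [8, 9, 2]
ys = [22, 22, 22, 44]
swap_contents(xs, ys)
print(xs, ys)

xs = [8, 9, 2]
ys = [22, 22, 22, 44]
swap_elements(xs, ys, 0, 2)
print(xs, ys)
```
[8, 9, 2] [22, 22, 22, 44]
[22, 9, 2] [22, 22, 8, 44]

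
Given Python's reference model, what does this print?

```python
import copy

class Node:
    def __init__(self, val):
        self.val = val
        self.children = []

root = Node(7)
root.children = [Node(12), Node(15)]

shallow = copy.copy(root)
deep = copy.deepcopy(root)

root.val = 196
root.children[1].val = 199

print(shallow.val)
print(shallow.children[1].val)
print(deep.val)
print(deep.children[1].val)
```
7
199
7
15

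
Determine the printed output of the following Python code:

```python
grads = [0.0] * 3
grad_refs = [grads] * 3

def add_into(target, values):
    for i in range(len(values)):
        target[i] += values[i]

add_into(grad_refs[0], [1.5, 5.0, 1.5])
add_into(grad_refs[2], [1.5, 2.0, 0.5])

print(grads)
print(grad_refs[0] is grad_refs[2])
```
[3.0, 7.0, 2.0]
True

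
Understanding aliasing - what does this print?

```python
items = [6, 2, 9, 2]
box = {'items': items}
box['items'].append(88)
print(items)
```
[6, 2, 9, 2, 88]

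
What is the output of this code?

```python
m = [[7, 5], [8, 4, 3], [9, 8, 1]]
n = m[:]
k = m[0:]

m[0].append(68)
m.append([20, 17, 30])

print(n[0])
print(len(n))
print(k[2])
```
[7, 5, 68]
3
[9, 8, 1]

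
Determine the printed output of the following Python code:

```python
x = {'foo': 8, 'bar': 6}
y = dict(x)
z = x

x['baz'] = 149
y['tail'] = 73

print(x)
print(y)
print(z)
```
{'foo': 8, 'bar': 6, 'baz': 149}
{'foo': 8, 'bar': 6, 'tail': 73}
{'foo': 8, 'bar': 6, 'baz': 149}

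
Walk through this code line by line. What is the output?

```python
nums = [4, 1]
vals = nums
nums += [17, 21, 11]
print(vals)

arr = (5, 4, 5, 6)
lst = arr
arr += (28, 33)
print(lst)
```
[4, 1, 17, 21, 11]
(5, 4, 5, 6)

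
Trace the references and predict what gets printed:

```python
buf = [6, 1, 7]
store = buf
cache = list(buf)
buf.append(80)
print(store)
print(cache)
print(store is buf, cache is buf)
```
[6, 1, 7, 80]
[6, 1, 7]
True False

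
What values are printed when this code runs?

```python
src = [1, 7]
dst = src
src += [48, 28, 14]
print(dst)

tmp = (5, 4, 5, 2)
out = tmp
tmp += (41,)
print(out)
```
[1, 7, 48, 28, 14]
(5, 4, 5, 2)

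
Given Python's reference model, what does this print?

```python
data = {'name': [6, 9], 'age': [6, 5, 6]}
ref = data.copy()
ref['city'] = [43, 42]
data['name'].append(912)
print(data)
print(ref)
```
{'name': [6, 9, 912], 'age': [6, 5, 6]}
{'name': [6, 9, 912], 'age': [6, 5, 6], 'city': [43, 42]}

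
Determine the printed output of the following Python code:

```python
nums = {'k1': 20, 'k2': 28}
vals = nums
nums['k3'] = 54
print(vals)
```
{'k1': 20, 'k2': 28, 'k3': 54}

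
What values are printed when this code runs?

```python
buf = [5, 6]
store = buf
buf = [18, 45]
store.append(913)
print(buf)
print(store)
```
[18, 45]
[5, 6, 913]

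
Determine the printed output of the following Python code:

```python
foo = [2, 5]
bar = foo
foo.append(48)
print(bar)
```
[2, 5, 48]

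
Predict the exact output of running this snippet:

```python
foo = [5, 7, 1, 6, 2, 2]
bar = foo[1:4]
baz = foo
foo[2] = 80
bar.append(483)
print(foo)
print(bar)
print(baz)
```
[5, 7, 80, 6, 2, 2]
[7, 1, 6, 483]
[5, 7, 80, 6, 2, 2]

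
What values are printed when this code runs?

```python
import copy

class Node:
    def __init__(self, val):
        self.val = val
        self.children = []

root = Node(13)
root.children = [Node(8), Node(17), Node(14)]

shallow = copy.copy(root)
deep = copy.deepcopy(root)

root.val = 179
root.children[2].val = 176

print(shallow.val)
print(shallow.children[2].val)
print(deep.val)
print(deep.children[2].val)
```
13
176
13
14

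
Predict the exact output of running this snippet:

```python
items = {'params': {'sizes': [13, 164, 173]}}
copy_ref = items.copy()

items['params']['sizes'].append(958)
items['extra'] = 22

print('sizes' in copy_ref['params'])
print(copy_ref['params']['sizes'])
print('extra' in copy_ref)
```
True
[13, 164, 173, 958]
False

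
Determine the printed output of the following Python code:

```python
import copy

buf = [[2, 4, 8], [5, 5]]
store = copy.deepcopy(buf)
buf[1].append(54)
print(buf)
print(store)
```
[[2, 4, 8], [5, 5, 54]]
[[2, 4, 8], [5, 5]]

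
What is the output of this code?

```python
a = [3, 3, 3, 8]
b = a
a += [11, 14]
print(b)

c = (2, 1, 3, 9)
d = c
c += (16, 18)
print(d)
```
[3, 3, 3, 8, 11, 14]
(2, 1, 3, 9)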